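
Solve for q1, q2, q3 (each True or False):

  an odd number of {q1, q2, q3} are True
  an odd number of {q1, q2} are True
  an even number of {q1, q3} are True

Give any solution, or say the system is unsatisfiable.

q1: False; q2: True; q3: False

{q1, q2, q3}: 1 true → odd ✓
{q1, q2}: 1 true → odd ✓
{q1, q3}: 0 true → even ✓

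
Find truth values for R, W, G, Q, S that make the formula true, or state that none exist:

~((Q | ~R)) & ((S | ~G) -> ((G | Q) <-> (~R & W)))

R = True, W = True, G = True, Q = False, S = False

  ~((Q | ~R)) = True
    Q | ~R = False
      ~R = False
  (S | ~G) -> ((G | Q) <-> (~R & W)) = True
    S | ~G = False
      ~G = False
    (G | Q) <-> (~R & W) = False
      G | Q = True
      ~R & W = False
        ~R = False
Both conjuncts True, so the formula holds.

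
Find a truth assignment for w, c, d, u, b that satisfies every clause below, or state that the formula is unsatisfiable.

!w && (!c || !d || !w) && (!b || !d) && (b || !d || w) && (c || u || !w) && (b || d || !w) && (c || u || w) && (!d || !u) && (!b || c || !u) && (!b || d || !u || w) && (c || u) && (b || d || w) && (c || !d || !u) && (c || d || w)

w=F; c=T; d=F; u=F; b=T

Unit clause (!w) forces w = False.
Set c = True.
Try d = True:
  (!b || !d) forces b = False.
  clause (b || !d || w) is falsified — backtrack.
So d = False.
  then (b || d || w) forces b = True.
  then (!b || d || !u || w) forces u = False.
All clauses satisfied.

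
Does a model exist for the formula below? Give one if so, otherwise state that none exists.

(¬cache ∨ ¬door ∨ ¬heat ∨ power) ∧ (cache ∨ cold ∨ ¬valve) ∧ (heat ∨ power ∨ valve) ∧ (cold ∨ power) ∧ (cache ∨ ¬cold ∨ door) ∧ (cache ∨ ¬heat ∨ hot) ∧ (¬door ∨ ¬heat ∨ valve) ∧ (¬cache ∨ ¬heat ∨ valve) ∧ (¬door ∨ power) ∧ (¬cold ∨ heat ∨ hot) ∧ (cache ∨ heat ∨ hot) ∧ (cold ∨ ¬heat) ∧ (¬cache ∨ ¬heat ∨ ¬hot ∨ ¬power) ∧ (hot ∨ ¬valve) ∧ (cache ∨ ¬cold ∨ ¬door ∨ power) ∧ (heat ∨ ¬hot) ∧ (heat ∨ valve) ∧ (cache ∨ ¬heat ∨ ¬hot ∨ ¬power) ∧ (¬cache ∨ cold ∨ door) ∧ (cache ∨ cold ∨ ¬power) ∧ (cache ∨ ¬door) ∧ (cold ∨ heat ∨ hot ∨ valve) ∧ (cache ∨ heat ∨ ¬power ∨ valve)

Set heat = True.
  then (cold ∨ ¬heat) forces cold = True.
Set valve = True.
  then (hot ∨ ¬valve) forces hot = True.
Try cache = False:
  (cache ∨ ¬cold ∨ door) forces door = True.
  clause (cache ∨ ¬door) is falsified — backtrack.
So cache = True.
  then (¬cache ∨ ¬heat ∨ ¬hot ∨ ¬power) forces power = False.
  then (¬cache ∨ ¬door ∨ ¬heat ∨ power) forces door = False.
All clauses satisfied.

heat=T, valve=T, hot=T, cache=T, cold=T, door=F, power=F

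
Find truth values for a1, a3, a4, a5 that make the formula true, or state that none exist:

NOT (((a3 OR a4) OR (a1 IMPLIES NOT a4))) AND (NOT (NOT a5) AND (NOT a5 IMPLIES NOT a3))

The conjunct NOT (((a3 OR a4) OR (a1 IMPLIES NOT a4))) is unsatisfiable on its own:
  a1=F, a3=F, a4=F: evaluates to False.
  a1=F, a3=F, a4=T: evaluates to False.
  a1=F, a3=T, a4=F: evaluates to False.
  a1=F, a3=T, a4=T: evaluates to False.
  a1=T, a3=F, a4=F: evaluates to False.
  a1=T, a3=F, a4=T: evaluates to False.
  a1=T, a3=T, a4=F: evaluates to False.
  a1=T, a3=T, a4=T: evaluates to False.
So the whole conjunction is unsatisfiable.

Unsatisfiable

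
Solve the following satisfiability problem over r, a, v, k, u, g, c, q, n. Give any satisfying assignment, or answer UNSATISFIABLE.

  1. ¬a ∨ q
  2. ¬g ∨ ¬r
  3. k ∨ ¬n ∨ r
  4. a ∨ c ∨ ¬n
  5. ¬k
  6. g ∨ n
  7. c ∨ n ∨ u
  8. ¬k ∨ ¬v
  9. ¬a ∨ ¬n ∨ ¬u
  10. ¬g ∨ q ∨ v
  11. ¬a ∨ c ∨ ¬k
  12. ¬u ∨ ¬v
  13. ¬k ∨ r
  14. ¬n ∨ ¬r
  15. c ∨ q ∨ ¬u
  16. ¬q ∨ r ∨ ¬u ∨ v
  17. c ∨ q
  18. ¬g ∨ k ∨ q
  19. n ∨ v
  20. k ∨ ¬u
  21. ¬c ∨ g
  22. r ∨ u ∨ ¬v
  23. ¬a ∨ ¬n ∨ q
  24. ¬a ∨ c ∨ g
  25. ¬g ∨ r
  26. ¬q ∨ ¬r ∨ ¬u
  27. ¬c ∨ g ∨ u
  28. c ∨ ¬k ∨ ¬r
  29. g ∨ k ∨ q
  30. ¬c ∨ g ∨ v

UNSATISFIABLE

Case g = True:
  (¬g ∨ ¬r) forces r = False.
  Clause (¬g ∨ r) is falsified — contradiction.
Case g = False:
  (¬k) forces k = False.
  (g ∨ n) forces n = True.
  (k ∨ ¬n ∨ r) forces r = True.
  Clause (¬n ∨ ¬r) is falsified — contradiction.
Both cases fail, so the formula is unsatisfiable.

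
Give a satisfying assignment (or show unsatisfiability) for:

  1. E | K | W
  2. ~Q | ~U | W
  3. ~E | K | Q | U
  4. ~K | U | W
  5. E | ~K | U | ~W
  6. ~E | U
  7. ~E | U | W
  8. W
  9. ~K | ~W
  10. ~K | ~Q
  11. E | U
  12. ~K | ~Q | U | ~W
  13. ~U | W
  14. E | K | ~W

Unit clause (W) forces W = True.
In (~K | ~W) only ~K is left, so K = False.
In (E | K | ~W) only E is left, so E = True.
In (~E | U) only U is left, so U = True.
Set Q = False.
All clauses satisfied.

K = False, Q = False, W = True, U = True, E = True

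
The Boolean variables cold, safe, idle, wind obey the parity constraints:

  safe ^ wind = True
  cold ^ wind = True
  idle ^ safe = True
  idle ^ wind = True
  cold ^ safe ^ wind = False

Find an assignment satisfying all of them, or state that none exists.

Adding constraints 1, 3, 4 mod 2: every variable appears an even number of times on the left, so the left side is 0.
But the right sides sum to 1 (mod 2). 0 ≠ 1 — the system is inconsistent.

No satisfying assignment exists.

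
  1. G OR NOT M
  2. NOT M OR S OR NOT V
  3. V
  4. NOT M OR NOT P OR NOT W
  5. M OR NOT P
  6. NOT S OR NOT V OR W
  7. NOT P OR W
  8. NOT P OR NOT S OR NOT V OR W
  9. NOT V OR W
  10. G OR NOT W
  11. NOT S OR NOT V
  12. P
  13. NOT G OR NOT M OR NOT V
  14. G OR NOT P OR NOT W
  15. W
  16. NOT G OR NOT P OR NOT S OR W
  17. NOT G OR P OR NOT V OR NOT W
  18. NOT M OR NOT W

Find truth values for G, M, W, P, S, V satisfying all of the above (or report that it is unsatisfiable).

Case P = True:
  (V) forces V = True.
  (M OR NOT P) forces M = True.
  (G OR NOT M) forces G = True.
  Clause (NOT G OR NOT M OR NOT V) is falsified — contradiction.
Case P = False:
  Clause (P) is falsified — contradiction.
Both cases fail, so the formula is unsatisfiable.

The formula is unsatisfiable.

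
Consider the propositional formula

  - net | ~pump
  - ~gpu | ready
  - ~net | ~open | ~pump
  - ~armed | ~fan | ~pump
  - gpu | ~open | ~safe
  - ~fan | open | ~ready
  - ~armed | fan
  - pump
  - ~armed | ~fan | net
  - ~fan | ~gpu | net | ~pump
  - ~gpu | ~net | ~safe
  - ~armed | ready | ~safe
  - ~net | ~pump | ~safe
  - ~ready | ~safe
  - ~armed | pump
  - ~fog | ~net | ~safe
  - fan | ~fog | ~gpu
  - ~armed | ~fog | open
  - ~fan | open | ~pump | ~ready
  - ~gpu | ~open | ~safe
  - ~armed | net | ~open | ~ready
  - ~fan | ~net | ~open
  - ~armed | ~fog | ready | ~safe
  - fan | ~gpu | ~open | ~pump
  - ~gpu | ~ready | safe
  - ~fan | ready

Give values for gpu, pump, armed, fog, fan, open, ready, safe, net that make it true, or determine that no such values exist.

Unit clause (pump) forces pump = True.
In (net | ~pump) only net is left, so net = True.
In (~net | ~open | ~pump) only ~open is left, so open = False.
In (~net | ~pump | ~safe) only ~safe is left, so safe = False.
Try gpu = True:
  (~gpu | ready) forces ready = True.
  clause (~gpu | ~ready | safe) is falsified — backtrack.
So gpu = False.
Try armed = True:
  (~armed | ~fan | ~pump) forces fan = False.
  clause (~armed | fan) is falsified — backtrack.
So armed = False.
Set fog = True.
Try fan = True:
  (~fan | open | ~ready) forces ready = False.
  clause (~fan | ready) is falsified — backtrack.
So fan = False.
Set ready = True.
All clauses satisfied.

gpu: False, pump: True, armed: False, fog: True, fan: False, open: False, ready: True, safe: False, net: True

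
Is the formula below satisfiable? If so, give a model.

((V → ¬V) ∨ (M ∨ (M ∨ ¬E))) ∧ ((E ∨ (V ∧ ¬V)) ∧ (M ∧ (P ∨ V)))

E = True, P = True, V = False, M = True

  (V → ¬V) ∨ (M ∨ (M ∨ ¬E)) = True
    V → ¬V = True
      ¬V = True
    M ∨ (M ∨ ¬E) = True
      M ∨ ¬E = True
        ¬E = False
  (E ∨ (V ∧ ¬V)) ∧ (M ∧ (P ∨ V)) = True
    E ∨ (V ∧ ¬V) = True
      V ∧ ¬V = False
        ¬V = True
    M ∧ (P ∨ V) = True
      P ∨ V = True
Both conjuncts True, so the formula holds.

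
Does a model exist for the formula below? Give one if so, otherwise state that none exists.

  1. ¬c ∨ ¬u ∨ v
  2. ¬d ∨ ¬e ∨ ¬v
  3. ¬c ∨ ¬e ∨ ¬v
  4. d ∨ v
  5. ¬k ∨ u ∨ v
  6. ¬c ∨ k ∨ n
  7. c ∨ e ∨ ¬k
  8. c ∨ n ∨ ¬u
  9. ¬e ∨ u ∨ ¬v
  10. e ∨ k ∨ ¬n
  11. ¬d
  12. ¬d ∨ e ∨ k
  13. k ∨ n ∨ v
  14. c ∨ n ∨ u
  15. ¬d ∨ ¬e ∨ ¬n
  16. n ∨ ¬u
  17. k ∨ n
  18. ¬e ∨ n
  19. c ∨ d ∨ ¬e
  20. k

v: True, k: True, u: False, c: True, d: False, e: False, n: False

Unit clause (¬d) forces d = False.
Unit clause (k) forces k = True.
In (d ∨ v) only v is left, so v = True.
Set u = False.
  then (¬e ∨ u ∨ ¬v) forces e = False.
  then (c ∨ e ∨ ¬k) forces c = True.
Set n = False.
All clauses satisfied.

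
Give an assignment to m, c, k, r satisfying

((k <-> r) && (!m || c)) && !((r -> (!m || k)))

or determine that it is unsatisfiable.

Unsatisfiable

Case m = True: the formula simplifies to ((k <-> r) && c) && !((r -> k)).
  r = True: simplifies to (k && c) && !k.
    k = True: the conjunct !k is False.
    k = False: the conjunct k is False.
  r = False: the conjunct !((r -> k)) becomes !((False -> k)) = False.
Case m = False: the conjunct !((r -> (!m || k))) becomes !((r -> True)) = False.
Both cases fail — unsatisfiable.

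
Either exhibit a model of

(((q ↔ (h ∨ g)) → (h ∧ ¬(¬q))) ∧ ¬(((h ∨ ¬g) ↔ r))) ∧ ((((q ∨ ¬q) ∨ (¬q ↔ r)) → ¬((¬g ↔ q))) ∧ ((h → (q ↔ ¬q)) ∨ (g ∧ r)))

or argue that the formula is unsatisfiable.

Case q = True: the formula simplifies to (((h ∨ g) → h) ∧ ¬(((h ∨ ¬g) ↔ r))) ∧ (¬(¬g) ∧ (¬h ∨ (g ∧ r))).
  g = True: simplifies to (h ∧ ¬((h ↔ r))) ∧ (¬h ∨ r).
    h = True: simplifies to ¬r ∧ r.
      r = True: the conjunct ¬r is False.
      r = False: the conjunct r is False.
    h = False: the conjunct h is False.
  g = False: the conjunct ¬(¬g) becomes ¬(¬False) = False.
Case q = False: the formula simplifies to ((h ∨ g) ∧ ¬(((h ∨ ¬g) ↔ r))) ∧ (¬g ∧ (¬h ∨ (g ∧ r))).
  g = True: the conjunct ¬g is False.
  g = False: simplifies to (h ∧ ¬r) ∧ ¬h.
    h = True: the conjunct ¬h is False.
    h = False: the conjunct h is False.
Both cases fail — unsatisfiable.

No satisfying assignment exists.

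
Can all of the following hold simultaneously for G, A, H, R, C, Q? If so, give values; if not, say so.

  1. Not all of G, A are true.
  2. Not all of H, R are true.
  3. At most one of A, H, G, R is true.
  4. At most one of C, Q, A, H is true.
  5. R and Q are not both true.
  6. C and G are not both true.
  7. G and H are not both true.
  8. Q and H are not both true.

G = False; A = False; H = True; R = False; C = False; Q = False

  (1) {G, A}: 0/2 true — not all ✓
  (2) {H, R}: 1/2 true — not all ✓
  (3) {A, H, G, R}: 1 true — at most one ✓
  (4) {C, Q, A, H}: 1 true — at most one ✓
  (5) R=F, Q=F — not both ✓
  (6) C=F, G=F — not both ✓
  (7) G=F, H=T — not both ✓
  (8) Q=F, H=T — not both ✓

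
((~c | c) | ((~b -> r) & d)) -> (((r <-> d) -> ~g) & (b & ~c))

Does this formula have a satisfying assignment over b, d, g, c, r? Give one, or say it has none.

b: True; d: True; g: False; c: False; r: True

  ((~c | c) | ((~b -> r) & d)) -> (((r <-> d) -> ~g) & (b & ~c)) = True
    (~c | c) | ((~b -> r) & d) = True
      ~c | c = True
        ~c = True
      (~b -> r) & d = True
        ~b -> r = True
          ~b = False
    ((r <-> d) -> ~g) & (b & ~c) = True
      (r <-> d) -> ~g = True
        r <-> d = True
        ~g = True
      b & ~c = True
        ~c = True
The formula evaluates to True.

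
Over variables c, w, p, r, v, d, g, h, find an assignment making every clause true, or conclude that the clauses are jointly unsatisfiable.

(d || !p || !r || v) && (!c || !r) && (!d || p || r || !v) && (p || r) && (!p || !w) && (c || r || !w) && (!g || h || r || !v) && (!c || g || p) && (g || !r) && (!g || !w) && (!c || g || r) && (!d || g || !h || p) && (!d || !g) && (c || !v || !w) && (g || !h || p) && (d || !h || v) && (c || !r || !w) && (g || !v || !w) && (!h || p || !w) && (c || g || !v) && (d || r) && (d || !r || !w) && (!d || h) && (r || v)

Set c = False.
Try w = True:
  (!p || !w) forces p = False.
  (p || r) forces r = True.
  clause (c || !r || !w) is falsified — backtrack.
So w = False.
Set p = False.
  then (p || r) forces r = True.
  then (g || !r) forces g = True.
  then (!d || !g) forces d = False.
Set v = True.
Set h = False.
All clauses satisfied.

c: False; w: False; p: False; r: True; v: True; d: False; g: True; h: False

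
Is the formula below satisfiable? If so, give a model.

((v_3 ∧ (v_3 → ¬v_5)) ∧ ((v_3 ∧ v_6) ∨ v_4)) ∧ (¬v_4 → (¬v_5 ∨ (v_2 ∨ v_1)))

v_1=T, v_2=F, v_3=T, v_4=F, v_5=F, v_6=T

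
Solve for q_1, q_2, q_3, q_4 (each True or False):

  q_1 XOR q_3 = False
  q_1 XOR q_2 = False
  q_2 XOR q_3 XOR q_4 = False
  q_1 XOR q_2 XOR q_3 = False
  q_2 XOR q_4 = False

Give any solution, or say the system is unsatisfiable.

q_1=F, q_2=F, q_3=F, q_4=F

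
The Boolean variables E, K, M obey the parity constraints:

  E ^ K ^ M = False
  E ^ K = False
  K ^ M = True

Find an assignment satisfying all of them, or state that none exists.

E = True, K = True, M = False

E ^ K ^ M = T ^ T ^ F = False ✓
E ^ K = T ^ T = False ✓
K ^ M = T ^ F = True ✓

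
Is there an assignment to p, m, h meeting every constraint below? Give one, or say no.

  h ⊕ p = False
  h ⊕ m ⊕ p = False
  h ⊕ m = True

p = True, m = False, h = True

h ⊕ p = T ⊕ T = False ✓
h ⊕ m ⊕ p = T ⊕ F ⊕ T = False ✓
h ⊕ m = T ⊕ F = True ✓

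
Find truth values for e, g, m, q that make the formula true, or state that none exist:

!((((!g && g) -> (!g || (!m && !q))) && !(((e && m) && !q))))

e = True; g = False; m = True; q = False

  !((((!g && g) -> (!g || (!m && !q))) && !(((e && m) && !q)))) = True
    ((!g && g) -> (!g || (!m && !q))) && !(((e && m) && !q)) = False
      (!g && g) -> (!g || (!m && !q)) = True
        !g && g = False
          !g = True
        !g || (!m && !q) = True
          !g = True
          !m && !q = False
            !m = False
            !q = True
      !(((e && m) && !q)) = False
        (e && m) && !q = True
          e && m = True
          !q = True
The formula evaluates to True.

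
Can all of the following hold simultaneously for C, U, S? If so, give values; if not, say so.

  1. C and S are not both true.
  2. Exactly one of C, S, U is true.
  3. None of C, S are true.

C=F; U=T; S=F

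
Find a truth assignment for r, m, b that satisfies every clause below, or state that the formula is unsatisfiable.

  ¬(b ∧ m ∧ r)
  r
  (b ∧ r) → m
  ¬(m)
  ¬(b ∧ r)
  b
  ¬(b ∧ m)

Unsatisfiable

Case r = True:
  (b) forces b = True.
  Clause (¬b ∨ ¬r) is falsified — contradiction.
Case r = False:
  Clause (r) is falsified — contradiction.
Both cases fail, so the formula is unsatisfiable.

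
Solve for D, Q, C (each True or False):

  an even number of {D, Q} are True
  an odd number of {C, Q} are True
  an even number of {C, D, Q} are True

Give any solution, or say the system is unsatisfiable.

D=T, Q=T, C=F

{D, Q}: 2 true → even ✓
{C, Q}: 1 true → odd ✓
{C, D, Q}: 2 true → even ✓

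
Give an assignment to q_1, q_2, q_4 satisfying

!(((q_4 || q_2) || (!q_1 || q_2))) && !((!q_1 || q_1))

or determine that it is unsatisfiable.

The conjunct !((!q_1 || q_1)) is unsatisfiable on its own:
  q_1=F: evaluates to False.
  q_1=T: evaluates to False.
So the whole conjunction is unsatisfiable.

UNSATISFIABLE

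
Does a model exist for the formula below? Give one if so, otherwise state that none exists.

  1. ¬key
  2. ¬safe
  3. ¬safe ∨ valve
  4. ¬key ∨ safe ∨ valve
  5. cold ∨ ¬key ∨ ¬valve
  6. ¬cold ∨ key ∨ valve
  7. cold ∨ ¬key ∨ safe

cold = True, valve = True, safe = False, key = False

Unit clause (¬key) forces key = False.
Unit clause (¬safe) forces safe = False.
Set cold = True.
  then (¬cold ∨ key ∨ valve) forces valve = True.
All clauses satisfied.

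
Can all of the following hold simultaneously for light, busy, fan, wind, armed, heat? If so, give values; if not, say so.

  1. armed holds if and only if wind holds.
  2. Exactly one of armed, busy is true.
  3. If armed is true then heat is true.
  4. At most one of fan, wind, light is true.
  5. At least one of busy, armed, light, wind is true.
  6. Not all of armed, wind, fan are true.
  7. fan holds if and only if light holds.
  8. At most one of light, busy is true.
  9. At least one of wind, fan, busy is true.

light = False, busy = True, fan = False, wind = False, armed = False, heat = False

  (1) armed=F, wind=F — same ✓
  (2) {armed, busy}: 1 true — exactly one ✓
  (3) armed=F ⇒ heat: vacuous ✓
  (4) {fan, wind, light}: 0 true — at most one ✓
  (5) {busy, armed, light, wind}: 1 true — at least one ✓
  (6) {armed, wind, fan}: 0/3 true — not all ✓
  (7) fan=F, light=F — same ✓
  (8) {light, busy}: 1 true — at most one ✓
  (9) {wind, fan, busy}: 1 true — at least one ✓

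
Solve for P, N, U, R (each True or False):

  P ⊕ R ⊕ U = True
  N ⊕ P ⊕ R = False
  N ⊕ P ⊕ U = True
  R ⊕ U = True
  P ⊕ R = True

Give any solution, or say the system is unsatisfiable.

P=F, N=T, U=F, R=T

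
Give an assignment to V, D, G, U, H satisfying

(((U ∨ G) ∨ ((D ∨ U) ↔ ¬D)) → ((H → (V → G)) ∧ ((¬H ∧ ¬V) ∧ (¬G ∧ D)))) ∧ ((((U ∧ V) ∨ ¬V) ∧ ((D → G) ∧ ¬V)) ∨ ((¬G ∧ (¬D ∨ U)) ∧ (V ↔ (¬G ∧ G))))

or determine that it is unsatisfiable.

V: False, D: False, G: False, U: False, H: True

  ((U ∨ G) ∨ ((D ∨ U) ↔ ¬D)) → ((H → (V → G)) ∧ ((¬H ∧ ¬V) ∧ (¬G ∧ D))) = True
    (U ∨ G) ∨ ((D ∨ U) ↔ ¬D) = False
      U ∨ G = False
      (D ∨ U) ↔ ¬D = False
        D ∨ U = False
        ¬D = True
    (H → (V → G)) ∧ ((¬H ∧ ¬V) ∧ (¬G ∧ D)) = False
      H → (V → G) = True
        V → G = True
      (¬H ∧ ¬V) ∧ (¬G ∧ D) = False
        ¬H ∧ ¬V = False
          ¬H = False
          ¬V = True
        ¬G ∧ D = False
          ¬G = True
  (((U ∧ V) ∨ ¬V) ∧ ((D → G) ∧ ¬V)) ∨ ((¬G ∧ (¬D ∨ U)) ∧ (V ↔ (¬G ∧ G))) = True
    ((U ∧ V) ∨ ¬V) ∧ ((D → G) ∧ ¬V) = True
      (U ∧ V) ∨ ¬V = True
        U ∧ V = False
        ¬V = True
      (D → G) ∧ ¬V = True
        D → G = True
        ¬V = True
    (¬G ∧ (¬D ∨ U)) ∧ (V ↔ (¬G ∧ G)) = True
      ¬G ∧ (¬D ∨ U) = True
        ¬G = True
        ¬D ∨ U = True
          ¬D = True
      V ↔ (¬G ∧ G) = True
        ¬G ∧ G = False
          ¬G = True
Both conjuncts True, so the formula holds.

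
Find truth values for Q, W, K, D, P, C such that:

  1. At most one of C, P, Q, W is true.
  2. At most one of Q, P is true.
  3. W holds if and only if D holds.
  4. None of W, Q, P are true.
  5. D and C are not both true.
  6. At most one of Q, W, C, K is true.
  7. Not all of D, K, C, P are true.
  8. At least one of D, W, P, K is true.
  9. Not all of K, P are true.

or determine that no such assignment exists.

Q = False, W = False, K = True, D = False, P = False, C = False

  (1) {C, P, Q, W}: 0 true — at most one ✓
  (2) {Q, P}: 0 true — at most one ✓
  (3) W=F, D=F — same ✓
  (4) {W, Q, P}: 0 true — none ✓
  (5) D=F, C=F — not both ✓
  (6) {Q, W, C, K}: 1 true — at most one ✓
  (7) {D, K, C, P}: 1/4 true — not all ✓
  (8) {D, W, P, K}: 1 true — at least one ✓
  (9) {K, P}: 1/2 true — not all ✓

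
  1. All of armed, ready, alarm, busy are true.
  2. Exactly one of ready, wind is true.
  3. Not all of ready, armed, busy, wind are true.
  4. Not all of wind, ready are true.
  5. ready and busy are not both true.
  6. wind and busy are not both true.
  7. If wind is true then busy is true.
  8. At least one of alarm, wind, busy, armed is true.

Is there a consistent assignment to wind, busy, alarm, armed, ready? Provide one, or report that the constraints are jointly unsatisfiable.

Case busy = True:
  (1) forces armed = True.
  (1) forces ready = True.
  Constraint (5) is violated (ready=T, busy=T) — contradiction.
Case busy = False:
  Constraint (1) is violated (busy=F) — contradiction.
Both cases fail — unsatisfiable.

Unsatisfiable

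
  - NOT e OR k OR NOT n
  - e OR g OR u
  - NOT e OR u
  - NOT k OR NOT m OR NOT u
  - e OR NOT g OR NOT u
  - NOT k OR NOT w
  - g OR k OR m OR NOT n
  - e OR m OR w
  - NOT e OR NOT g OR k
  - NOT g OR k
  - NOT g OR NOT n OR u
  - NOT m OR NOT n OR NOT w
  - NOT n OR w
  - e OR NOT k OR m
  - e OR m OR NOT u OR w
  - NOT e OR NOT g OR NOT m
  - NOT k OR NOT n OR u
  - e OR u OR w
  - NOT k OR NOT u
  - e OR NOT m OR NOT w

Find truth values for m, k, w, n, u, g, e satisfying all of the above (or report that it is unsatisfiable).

m=F; k=F; w=T; n=F; u=T; g=F; e=F

Set m = False.
Try k = True:
  (NOT k OR NOT w) forces w = False.
  (e OR m OR w) forces e = True.
  (NOT e OR u) forces u = True.
  clause (NOT k OR NOT u) is falsified — backtrack.
So k = False.
  then (NOT g OR k) forces g = False.
  then (g OR k OR m OR NOT n) forces n = False.
Set w = True.
Try u = False:
  (e OR g OR u) forces e = True.
  clause (NOT e OR u) is falsified — backtrack.
So u = True.
Set e = False.
All clauses satisfied.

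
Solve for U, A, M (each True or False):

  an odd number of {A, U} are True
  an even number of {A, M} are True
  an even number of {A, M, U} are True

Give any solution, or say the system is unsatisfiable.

U = False, A = True, M = True

{A, U}: 1 true → odd ✓
{A, M}: 2 true → even ✓
{A, M, U}: 2 true → even ✓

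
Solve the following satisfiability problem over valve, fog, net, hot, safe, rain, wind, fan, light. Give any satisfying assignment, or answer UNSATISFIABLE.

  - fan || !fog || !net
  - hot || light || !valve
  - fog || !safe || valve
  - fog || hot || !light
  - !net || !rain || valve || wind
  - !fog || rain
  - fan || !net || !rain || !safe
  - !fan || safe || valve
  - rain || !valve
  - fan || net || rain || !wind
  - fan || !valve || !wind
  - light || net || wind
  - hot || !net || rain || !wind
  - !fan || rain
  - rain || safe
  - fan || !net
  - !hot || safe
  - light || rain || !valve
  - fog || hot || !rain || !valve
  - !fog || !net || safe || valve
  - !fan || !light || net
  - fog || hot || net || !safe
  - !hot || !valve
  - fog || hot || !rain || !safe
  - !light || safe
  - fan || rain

Set valve = True.
  then (rain || !valve) forces rain = True.
  then (!hot || !valve) forces hot = False.
  then (hot || light || !valve) forces light = True.
  then (fog || hot || !light) forces fog = True.
  then (!light || safe) forces safe = True.
Set net = False.
  then (!fan || !light || net) forces fan = False.
  then (fan || !valve || !wind) forces wind = False.
All clauses satisfied.

valve = True, fog = True, net = False, hot = False, safe = True, rain = True, wind = False, fan = False, light = True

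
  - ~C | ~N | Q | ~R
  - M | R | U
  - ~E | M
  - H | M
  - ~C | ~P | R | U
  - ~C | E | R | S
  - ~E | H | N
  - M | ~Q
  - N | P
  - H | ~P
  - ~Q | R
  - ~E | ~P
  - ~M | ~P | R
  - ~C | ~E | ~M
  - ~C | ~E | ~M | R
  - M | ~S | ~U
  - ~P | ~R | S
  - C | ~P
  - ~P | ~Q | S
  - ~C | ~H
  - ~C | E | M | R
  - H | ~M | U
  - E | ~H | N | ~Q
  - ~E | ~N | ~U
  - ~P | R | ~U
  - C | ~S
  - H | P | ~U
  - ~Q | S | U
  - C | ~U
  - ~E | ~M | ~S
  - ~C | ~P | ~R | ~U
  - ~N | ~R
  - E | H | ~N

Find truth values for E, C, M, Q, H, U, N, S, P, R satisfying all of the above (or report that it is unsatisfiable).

E = True, C = False, M = True, Q = False, H = True, U = False, N = True, S = False, P = False, R = False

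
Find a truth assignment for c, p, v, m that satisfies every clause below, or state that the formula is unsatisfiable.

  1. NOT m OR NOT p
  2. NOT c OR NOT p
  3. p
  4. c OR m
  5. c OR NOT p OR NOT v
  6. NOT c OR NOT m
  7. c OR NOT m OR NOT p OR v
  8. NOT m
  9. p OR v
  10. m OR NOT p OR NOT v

Case p = True:
  (NOT m OR NOT p) forces m = False.
  (NOT c OR NOT p) forces c = False.
  Clause (c OR m) is falsified — contradiction.
Case p = False:
  Clause (p) is falsified — contradiction.
Both cases fail, so the formula is unsatisfiable.

UNSATISFIABLE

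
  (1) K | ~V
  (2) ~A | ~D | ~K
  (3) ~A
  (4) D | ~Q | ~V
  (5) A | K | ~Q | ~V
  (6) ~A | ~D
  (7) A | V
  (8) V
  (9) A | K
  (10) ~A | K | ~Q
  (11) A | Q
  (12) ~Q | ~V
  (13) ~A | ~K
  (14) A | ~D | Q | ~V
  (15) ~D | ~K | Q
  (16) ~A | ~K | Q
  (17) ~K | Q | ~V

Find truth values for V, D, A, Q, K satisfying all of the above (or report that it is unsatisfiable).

Case V = True:
  (K | ~V) forces K = True.
  (~A) forces A = False.
  (A | Q) forces Q = True.
  Clause (~Q | ~V) is falsified — contradiction.
Case V = False:
  Clause (V) is falsified — contradiction.
Both cases fail, so the formula is unsatisfiable.

The formula is unsatisfiable.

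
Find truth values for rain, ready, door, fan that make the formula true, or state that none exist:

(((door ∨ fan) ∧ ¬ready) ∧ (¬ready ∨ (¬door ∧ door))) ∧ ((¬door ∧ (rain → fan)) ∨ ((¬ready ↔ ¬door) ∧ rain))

rain: True; ready: False; door: False; fan: True

  ((door ∨ fan) ∧ ¬ready) ∧ (¬ready ∨ (¬door ∧ door)) = True
    (door ∨ fan) ∧ ¬ready = True
      door ∨ fan = True
      ¬ready = True
    ¬ready ∨ (¬door ∧ door) = True
      ¬ready = True
      ¬door ∧ door = False
        ¬door = True
  (¬door ∧ (rain → fan)) ∨ ((¬ready ↔ ¬door) ∧ rain) = True
    ¬door ∧ (rain → fan) = True
      ¬door = True
      rain → fan = True
    (¬ready ↔ ¬door) ∧ rain = True
      ¬ready ↔ ¬door = True
        ¬ready = True
        ¬door = True
Both conjuncts True, so the formula holds.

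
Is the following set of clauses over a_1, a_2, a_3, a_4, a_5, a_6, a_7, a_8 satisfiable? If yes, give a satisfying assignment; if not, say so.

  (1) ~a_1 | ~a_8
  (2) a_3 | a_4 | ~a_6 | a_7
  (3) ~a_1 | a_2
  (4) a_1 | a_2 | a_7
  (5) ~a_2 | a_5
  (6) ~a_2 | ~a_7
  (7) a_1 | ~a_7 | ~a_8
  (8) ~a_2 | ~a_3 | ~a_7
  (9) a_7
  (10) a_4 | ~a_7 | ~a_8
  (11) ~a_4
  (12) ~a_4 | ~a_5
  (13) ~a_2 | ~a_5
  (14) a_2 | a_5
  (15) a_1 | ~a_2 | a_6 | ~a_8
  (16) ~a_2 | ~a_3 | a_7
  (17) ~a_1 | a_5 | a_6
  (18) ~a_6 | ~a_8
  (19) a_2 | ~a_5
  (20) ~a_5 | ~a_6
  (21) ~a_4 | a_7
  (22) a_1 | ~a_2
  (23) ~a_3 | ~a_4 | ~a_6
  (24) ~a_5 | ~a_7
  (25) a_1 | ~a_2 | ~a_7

Unsatisfiable — no assignment works.

Case a_5 = True:
  (a_7) forces a_7 = True.
  Clause (~a_5 | ~a_7) is falsified — contradiction.
Case a_5 = False:
  (~a_2 | a_5) forces a_2 = False.
  Clause (a_2 | a_5) is falsified — contradiction.
Both cases fail, so the formula is unsatisfiable.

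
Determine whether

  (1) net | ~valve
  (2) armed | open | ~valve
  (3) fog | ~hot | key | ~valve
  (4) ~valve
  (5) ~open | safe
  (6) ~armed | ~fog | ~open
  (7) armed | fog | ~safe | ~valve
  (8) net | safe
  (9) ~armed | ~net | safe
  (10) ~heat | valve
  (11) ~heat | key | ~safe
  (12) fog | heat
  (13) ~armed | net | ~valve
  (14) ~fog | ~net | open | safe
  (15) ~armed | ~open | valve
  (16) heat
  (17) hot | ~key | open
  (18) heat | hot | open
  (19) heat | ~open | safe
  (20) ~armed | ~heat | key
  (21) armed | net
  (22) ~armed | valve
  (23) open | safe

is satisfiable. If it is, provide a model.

The formula is unsatisfiable.

Case heat = True:
  (~valve) forces valve = False.
  Clause (~heat | valve) is falsified — contradiction.
Case heat = False:
  Clause (heat) is falsified — contradiction.
Both cases fail, so the formula is unsatisfiable.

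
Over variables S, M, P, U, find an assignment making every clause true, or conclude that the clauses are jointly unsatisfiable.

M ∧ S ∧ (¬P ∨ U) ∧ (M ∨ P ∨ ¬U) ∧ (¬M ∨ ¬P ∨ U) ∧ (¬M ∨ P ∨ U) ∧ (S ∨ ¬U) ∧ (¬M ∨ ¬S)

Case S = True:
  (M) forces M = True.
  Clause (¬M ∨ ¬S) is falsified — contradiction.
Case S = False:
  Clause (S) is falsified — contradiction.
Both cases fail, so the formula is unsatisfiable.

The formula is unsatisfiable.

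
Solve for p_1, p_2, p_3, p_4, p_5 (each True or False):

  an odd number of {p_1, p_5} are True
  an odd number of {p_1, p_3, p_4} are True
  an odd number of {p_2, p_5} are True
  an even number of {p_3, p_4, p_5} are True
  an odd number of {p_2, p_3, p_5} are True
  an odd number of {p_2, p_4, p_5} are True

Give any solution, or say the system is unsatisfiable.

p_1 = True, p_2 = True, p_3 = False, p_4 = False, p_5 = False

{p_1, p_5}: 1 true → odd ✓
{p_1, p_3, p_4}: 1 true → odd ✓
{p_2, p_5}: 1 true → odd ✓
{p_3, p_4, p_5}: 0 true → even ✓
{p_2, p_3, p_5}: 1 true → odd ✓
{p_2, p_4, p_5}: 1 true → odd ✓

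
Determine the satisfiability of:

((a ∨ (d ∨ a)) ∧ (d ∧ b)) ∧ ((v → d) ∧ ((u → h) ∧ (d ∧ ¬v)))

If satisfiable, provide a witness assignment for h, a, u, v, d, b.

h=F; a=T; u=F; v=F; d=T; b=T

  (a ∨ (d ∨ a)) ∧ (d ∧ b) = True
    a ∨ (d ∨ a) = True
      d ∨ a = True
    d ∧ b = True
  (v → d) ∧ ((u → h) ∧ (d ∧ ¬v)) = True
    v → d = True
    (u → h) ∧ (d ∧ ¬v) = True
      u → h = True
      d ∧ ¬v = True
        ¬v = True
Both conjuncts True, so the formula holds.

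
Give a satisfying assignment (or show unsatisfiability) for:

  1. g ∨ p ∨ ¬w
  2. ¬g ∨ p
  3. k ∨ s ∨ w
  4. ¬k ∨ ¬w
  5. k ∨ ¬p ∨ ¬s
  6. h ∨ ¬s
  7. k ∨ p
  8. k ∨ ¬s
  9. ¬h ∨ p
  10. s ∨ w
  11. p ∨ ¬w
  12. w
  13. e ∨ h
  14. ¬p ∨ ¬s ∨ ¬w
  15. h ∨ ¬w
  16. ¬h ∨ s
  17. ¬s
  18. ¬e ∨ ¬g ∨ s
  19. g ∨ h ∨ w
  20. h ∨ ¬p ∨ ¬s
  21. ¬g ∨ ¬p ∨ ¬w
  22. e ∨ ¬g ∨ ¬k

UNSATISFIABLE

Case s = True:
  Clause (¬s) is falsified — contradiction.
Case s = False:
  (s ∨ w) forces w = True.
  (¬k ∨ ¬w) forces k = False.
  (k ∨ p) forces p = True.
  (h ∨ ¬w) forces h = True.
  Clause (¬h ∨ s) is falsified — contradiction.
Both cases fail, so the formula is unsatisfiable.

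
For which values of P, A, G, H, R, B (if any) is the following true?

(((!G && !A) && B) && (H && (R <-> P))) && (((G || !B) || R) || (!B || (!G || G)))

P = True; A = False; G = False; H = True; R = True; B = True

  ((!G && !A) && B) && (H && (R <-> P)) = True
    (!G && !A) && B = True
      !G && !A = True
        !G = True
        !A = True
    H && (R <-> P) = True
      R <-> P = True
  ((G || !B) || R) || (!B || (!G || G)) = True
    (G || !B) || R = True
      G || !B = False
        !B = False
    !B || (!G || G) = True
      !B = False
      !G || G = True
        !G = True
Both conjuncts True, so the formula holds.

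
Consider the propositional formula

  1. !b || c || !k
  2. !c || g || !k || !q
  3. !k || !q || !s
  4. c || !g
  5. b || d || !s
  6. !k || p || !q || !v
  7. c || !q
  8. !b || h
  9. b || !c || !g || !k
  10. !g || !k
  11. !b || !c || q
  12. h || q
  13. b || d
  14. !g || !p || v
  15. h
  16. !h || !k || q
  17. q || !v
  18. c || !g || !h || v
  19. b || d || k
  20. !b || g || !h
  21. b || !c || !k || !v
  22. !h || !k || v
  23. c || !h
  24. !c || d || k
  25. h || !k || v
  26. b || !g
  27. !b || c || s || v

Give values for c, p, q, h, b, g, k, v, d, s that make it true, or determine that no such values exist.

c = True, p = True, q = True, h = True, b = False, g = False, k = False, v = True, d = True, s = True

Unit clause (h) forces h = True.
In (c || !h) only c is left, so c = True.
Set p = True.
Set q = True.
Set b = False.
  then (b || d) forces d = True.
  then (b || !g) forces g = False.
  then (!c || g || !k || !q) forces k = False.
Set v = True.
Set s = True.
All clauses satisfied.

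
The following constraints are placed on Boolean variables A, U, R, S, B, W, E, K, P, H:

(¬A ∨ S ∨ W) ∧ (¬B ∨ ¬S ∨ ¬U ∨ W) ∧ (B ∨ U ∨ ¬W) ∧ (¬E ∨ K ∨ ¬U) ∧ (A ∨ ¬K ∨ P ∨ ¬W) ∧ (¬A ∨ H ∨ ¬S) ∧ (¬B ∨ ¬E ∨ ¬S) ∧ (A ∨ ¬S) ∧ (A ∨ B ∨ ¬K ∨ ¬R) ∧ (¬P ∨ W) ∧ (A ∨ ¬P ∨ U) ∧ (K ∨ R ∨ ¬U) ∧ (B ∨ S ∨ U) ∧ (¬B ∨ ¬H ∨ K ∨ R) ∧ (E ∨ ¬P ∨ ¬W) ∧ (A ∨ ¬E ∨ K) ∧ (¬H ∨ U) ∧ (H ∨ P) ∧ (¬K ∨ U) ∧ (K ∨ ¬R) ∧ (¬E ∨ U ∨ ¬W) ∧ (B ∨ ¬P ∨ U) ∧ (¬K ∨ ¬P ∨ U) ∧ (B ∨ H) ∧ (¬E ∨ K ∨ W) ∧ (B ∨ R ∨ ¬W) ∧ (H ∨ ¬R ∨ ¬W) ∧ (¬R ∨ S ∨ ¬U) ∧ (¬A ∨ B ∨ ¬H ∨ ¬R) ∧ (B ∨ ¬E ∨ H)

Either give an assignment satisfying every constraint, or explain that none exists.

Set A = True.
Set U = True.
Set R = True.
  then (K ∨ ¬R) forces K = True.
  then (¬R ∨ S ∨ ¬U) forces S = True.
  then (¬A ∨ H ∨ ¬S) forces H = True.
  then (¬A ∨ B ∨ ¬H ∨ ¬R) forces B = True.
  then (¬B ∨ ¬S ∨ ¬U ∨ W) forces W = True.
  then (¬B ∨ ¬E ∨ ¬S) forces E = False.
  then (E ∨ ¬P ∨ ¬W) forces P = False.
All clauses satisfied.

A = True, U = True, R = True, S = True, B = True, W = True, E = False, K = True, P = False, H = True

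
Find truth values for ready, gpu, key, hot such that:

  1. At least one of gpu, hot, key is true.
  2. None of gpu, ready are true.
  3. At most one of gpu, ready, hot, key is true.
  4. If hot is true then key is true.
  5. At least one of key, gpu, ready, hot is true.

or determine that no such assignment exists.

ready = False; gpu = False; key = True; hot = False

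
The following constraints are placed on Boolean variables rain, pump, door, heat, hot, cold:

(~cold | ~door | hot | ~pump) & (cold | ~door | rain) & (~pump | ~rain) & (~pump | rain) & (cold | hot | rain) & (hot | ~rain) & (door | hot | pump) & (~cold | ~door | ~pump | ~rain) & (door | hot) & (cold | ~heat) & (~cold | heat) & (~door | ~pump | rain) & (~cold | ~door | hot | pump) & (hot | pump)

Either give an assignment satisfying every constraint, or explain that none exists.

Set rain = True.
  then (~pump | ~rain) forces pump = False.
  then (hot | ~rain) forces hot = True.
Set door = True.
Set heat = False.
  then (~cold | heat) forces cold = False.
All clauses satisfied.

rain=T, pump=F, door=T, heat=F, hot=T, cold=F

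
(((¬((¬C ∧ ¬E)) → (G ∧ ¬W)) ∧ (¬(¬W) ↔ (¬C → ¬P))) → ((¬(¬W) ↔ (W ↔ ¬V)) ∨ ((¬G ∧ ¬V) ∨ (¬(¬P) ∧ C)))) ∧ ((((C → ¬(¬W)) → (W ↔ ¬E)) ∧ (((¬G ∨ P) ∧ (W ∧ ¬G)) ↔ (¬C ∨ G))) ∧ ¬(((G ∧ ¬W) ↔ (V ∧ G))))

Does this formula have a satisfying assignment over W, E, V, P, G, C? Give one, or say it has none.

Case G = True: the conjunct ((¬G ∨ P) ∧ (W ∧ ¬G)) ↔ (¬C ∨ G) becomes (P ∧ False) ↔ (¬C ∨ True) = False.
Case G = False: the conjunct ¬(((G ∧ ¬W) ↔ (V ∧ G))) becomes ¬((False ↔ False)) = False.
Both cases fail — unsatisfiable.

Unsatisfiable — no assignment works.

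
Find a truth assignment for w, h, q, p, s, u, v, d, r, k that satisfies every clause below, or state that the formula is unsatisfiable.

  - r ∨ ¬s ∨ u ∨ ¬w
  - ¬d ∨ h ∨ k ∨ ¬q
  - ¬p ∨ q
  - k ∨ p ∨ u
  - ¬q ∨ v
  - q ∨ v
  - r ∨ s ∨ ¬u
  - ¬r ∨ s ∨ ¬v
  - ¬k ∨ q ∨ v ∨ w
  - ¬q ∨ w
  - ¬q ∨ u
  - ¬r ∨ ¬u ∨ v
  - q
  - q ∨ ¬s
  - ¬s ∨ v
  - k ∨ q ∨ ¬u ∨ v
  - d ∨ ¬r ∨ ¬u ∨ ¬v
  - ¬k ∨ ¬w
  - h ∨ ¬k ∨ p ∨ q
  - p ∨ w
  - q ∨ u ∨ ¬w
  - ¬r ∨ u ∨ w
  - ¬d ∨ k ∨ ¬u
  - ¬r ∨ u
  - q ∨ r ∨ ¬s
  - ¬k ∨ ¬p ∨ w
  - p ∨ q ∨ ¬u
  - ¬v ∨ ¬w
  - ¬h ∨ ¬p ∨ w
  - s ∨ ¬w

Unsatisfiable

Case q = True:
  (¬q ∨ v) forces v = True.
  (¬q ∨ w) forces w = True.
  Clause (¬v ∨ ¬w) is falsified — contradiction.
Case q = False:
  Clause (q) is falsified — contradiction.
Both cases fail, so the formula is unsatisfiable.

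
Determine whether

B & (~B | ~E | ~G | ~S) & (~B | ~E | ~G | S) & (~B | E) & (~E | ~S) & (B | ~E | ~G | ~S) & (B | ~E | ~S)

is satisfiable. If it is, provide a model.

Unit clause (B) forces B = True.
In (~B | E) only E is left, so E = True.
In (~E | ~S) only ~S is left, so S = False.
In (~B | ~E | ~G | S) only ~G is left, so G = False.
Check each clause:
  (B): B holds.
  (~B | ~E | ~G | ~S): ~G holds.
  (~B | ~E | ~G | S): ~G holds.
  (~B | E): E holds.
  (~E | ~S): ~S holds.
  (B | ~E | ~G | ~S): B holds.
  (B | ~E | ~S): B holds.
All clauses satisfied.

E=T, B=T, S=F, G=F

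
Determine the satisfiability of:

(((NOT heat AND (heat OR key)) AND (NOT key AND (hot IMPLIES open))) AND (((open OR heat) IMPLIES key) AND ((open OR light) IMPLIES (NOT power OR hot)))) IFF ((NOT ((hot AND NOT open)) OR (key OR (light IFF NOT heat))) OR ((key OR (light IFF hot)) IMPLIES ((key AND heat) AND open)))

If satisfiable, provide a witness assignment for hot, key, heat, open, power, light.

hot = True; key = False; heat = True; open = False; power = False; light = True

  (((NOT heat AND (heat OR key)) AND (NOT key AND (hot IMPLIES open))) AND (((open OR heat) IMPLIES key) AND ((open OR light) IMPLIES (NOT power OR hot)))) IFF ((NOT ((hot AND NOT open)) OR (key OR (light IFF NOT heat))) OR ((key OR (light IFF hot)) IMPLIES ((key AND heat) AND open))) = True
    ((NOT heat AND (heat OR key)) AND (NOT key AND (hot IMPLIES open))) AND (((open OR heat) IMPLIES key) AND ((open OR light) IMPLIES (NOT power OR hot))) = False
      (NOT heat AND (heat OR key)) AND (NOT key AND (hot IMPLIES open)) = False
        NOT heat AND (heat OR key) = False
          NOT heat = False
          heat OR key = True
        NOT key AND (hot IMPLIES open) = False
          NOT key = True
          hot IMPLIES open = False
      ((open OR heat) IMPLIES key) AND ((open OR light) IMPLIES (NOT power OR hot)) = False
        (open OR heat) IMPLIES key = False
          open OR heat = True
        (open OR light) IMPLIES (NOT power OR hot) = True
          open OR light = True
          NOT power OR hot = True
            NOT power = True
    (NOT ((hot AND NOT open)) OR (key OR (light IFF NOT heat))) OR ((key OR (light IFF hot)) IMPLIES ((key AND heat) AND open)) = False
      NOT ((hot AND NOT open)) OR (key OR (light IFF NOT heat)) = False
        NOT ((hot AND NOT open)) = False
          hot AND NOT open = True
            NOT open = True
        key OR (light IFF NOT heat) = False
          light IFF NOT heat = False
            NOT heat = False
      (key OR (light IFF hot)) IMPLIES ((key AND heat) AND open) = False
        key OR (light IFF hot) = True
          light IFF hot = True
        (key AND heat) AND open = False
          key AND heat = False
The formula evaluates to True.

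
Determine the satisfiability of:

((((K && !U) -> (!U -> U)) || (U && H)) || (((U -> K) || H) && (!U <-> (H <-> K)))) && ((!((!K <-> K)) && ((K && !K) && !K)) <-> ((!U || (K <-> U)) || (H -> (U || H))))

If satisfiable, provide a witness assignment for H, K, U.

No satisfying assignment exists.

The conjunct (!((!K <-> K)) && ((K && !K) && !K)) <-> ((!U || (K <-> U)) || (H -> (U || H))) is unsatisfiable on its own:
  H=F, K=F, U=F: evaluates to False.
  H=F, K=F, U=T: evaluates to False.
  H=F, K=T, U=F: evaluates to False.
  H=F, K=T, U=T: evaluates to False.
  H=T, K=F, U=F: evaluates to False.
  H=T, K=F, U=T: evaluates to False.
  H=T, K=T, U=F: evaluates to False.
  H=T, K=T, U=T: evaluates to False.
So the whole conjunction is unsatisfiable.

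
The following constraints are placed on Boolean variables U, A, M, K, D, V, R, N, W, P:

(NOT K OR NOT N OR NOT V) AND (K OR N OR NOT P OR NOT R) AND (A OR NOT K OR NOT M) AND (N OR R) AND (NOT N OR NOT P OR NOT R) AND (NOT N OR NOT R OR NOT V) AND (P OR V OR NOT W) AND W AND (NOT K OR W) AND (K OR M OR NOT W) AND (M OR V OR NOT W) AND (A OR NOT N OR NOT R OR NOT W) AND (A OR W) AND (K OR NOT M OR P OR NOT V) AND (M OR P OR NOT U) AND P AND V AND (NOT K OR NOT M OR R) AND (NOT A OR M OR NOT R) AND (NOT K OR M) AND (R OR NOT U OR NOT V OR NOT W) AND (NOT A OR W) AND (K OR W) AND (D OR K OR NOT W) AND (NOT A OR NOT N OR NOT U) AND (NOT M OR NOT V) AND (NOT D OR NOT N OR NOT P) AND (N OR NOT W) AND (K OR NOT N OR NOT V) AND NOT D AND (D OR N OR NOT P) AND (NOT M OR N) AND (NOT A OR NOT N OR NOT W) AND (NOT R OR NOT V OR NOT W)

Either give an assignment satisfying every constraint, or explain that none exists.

UNSATISFIABLE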